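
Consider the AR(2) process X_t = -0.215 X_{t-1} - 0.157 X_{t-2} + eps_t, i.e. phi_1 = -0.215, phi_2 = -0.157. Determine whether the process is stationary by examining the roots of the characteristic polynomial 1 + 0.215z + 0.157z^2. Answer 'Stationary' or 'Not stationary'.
\text{Stationary}

The AR(p) characteristic polynomial is P(z) = 1 + 0.215z + 0.157z^2.
Stationarity requires all roots to lie outside the unit circle, i.e. |z| > 1 for every root.
Set 1 + (0.215) z + (0.157) z^2 = 0, i.e. a z^2 + b z + c = 0 with a = 0.157, b = 0.215, c = 1.
Discriminant D = b^2 - 4ac = (0.215)^2 - 4*(0.157)*1 = 0.046225 - (0.628) = -0.581775.
D < 0, so the roots are the complex-conjugate pair z = (-b +/- i sqrt(-D)) / (2a) = -0.6847 +/- 2.4291i.
For a conjugate pair |z|^2 = z * conj(z) = (product of roots) = c/a = 1/(0.157) = 6.369427, so |z| = sqrt(6.369427) = 2.5238 for both roots.
Moduli of all roots: 2.5238, 2.5238.
All moduli strictly greater than 1? Yes.
Verdict: Stationary.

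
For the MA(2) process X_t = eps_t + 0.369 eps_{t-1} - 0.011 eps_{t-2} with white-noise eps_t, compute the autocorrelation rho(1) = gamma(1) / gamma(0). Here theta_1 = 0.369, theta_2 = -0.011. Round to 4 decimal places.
\rho(1) = 0.3212

For an MA(q) process with theta_0 = 1, the autocovariance is
  gamma(k) = sigma^2 * sum_{i=0..q-k} theta_i * theta_{i+k},
and rho(k) = gamma(k) / gamma(0). Sigma^2 cancels.
  numerator   = (1)*(0.369) + (0.369)*(-0.011) = 0.364941.
  denominator = (1)^2 + (0.369)^2 + (-0.011)^2 = 1.136282.
  rho(1) = 0.364941 / 1.136282 = 0.3212.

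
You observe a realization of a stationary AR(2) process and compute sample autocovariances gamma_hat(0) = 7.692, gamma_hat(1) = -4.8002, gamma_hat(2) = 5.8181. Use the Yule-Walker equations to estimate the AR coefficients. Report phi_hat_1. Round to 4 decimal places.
\hat\phi_{1} = -0.2490

The Yule-Walker equations for an AR(p) process read, in matrix form,
  Gamma_p phi = r_p,   with   (Gamma_p)_{ij} = gamma(|i - j|),
                       (r_p)_i = gamma(i),   i,j = 1..p.
Substitute the sample gammas (Toeplitz matrix and right-hand side of size 2):
  Gamma_p = [[7.692, -4.8002], [-4.8002, 7.692]]
  r_p     = [-4.8002, 5.8181]
Written out:
  7.692 phi_1 - 4.8002 phi_2 = -4.8002
  -4.8002 phi_1 + 7.692 phi_2 = 5.8181
Solve by Cramer's rule:
  det = gamma(0)^2 - gamma(1)^2 = (7.692)^2 - (-4.8002)^2 = 59.166864 - 23.04192004 = 36.12494396
  phi_hat_1 = [gamma(1) gamma(0) - gamma(1) gamma(2)] / det = [(-4.8002)(7.692) - (-4.8002)(5.8181)] / 36.12494396 = -8.99509478 / 36.12494396 = -0.249
  phi_hat_2 = [gamma(0) gamma(2) - gamma(1)^2] / det = [(7.692)(5.8181) - (-4.8002)^2] / 36.12494396 = 21.71090516 / 36.12494396 = 0.601
So phi_hat = [-0.2490, 0.6010].
Therefore phi_hat_1 = -0.2490.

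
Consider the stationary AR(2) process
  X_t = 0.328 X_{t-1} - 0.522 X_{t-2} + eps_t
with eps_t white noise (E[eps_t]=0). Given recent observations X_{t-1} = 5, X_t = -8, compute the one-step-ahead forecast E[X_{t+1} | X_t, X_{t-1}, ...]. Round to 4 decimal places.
E[X_{t+1} \mid \mathcal F_t] = -5.2340

For an AR(p) model X_t = c + sum_i phi_i X_{t-i} + eps_t, the
one-step-ahead conditional mean is
  E[X_{t+1} | X_t, ...] = c + sum_i phi_i X_{t+1-i}.
Substitute known values:
  E[X_{t+1} | ...] = (0.328) * (-8) + (-0.522) * (5)
                   = -5.2340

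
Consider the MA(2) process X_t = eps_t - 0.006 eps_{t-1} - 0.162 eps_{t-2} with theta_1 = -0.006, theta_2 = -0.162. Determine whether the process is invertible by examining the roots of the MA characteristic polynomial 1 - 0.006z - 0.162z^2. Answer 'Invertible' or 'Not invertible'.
\text{Invertible}

The MA(q) characteristic polynomial is P(z) = 1 - 0.006z - 0.162z^2.
Invertibility requires all roots to lie outside the unit circle, i.e. |z| > 1 for every root.
Set 1 + (-0.006) z + (-0.162) z^2 = 0, i.e. a z^2 + b z + c = 0 with a = -0.162, b = -0.006, c = 1.
Discriminant D = b^2 - 4ac = (-0.006)^2 - 4*(-0.162)*1 = 0.000036 - (-0.648) = 0.648036.
D >= 0, so the roots are real: z = (-b +/- sqrt(D)) / (2a) = (0.006 +/- 0.805007) / (-0.324).
  z_1 = (0.006 + 0.805007) / (-0.324) = -2.5031,   |z_1| = 2.5031.
  z_2 = (0.006 - 0.805007) / (-0.324) = 2.4661,   |z_2| = 2.4661.
Moduli of all roots: 2.5031, 2.4661.
All moduli strictly greater than 1? Yes.
Verdict: Invertible.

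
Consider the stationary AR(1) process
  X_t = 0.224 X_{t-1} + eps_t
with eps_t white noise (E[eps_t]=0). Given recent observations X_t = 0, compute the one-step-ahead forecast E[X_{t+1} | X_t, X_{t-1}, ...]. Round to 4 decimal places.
E[X_{t+1} \mid \mathcal F_t] = 0.0000

For an AR(p) model X_t = c + sum_i phi_i X_{t-i} + eps_t, the
one-step-ahead conditional mean is
  E[X_{t+1} | X_t, ...] = c + sum_i phi_i X_{t+1-i}.
Substitute known values:
  E[X_{t+1} | ...] = (0.224) * (0)
                   = 0.0000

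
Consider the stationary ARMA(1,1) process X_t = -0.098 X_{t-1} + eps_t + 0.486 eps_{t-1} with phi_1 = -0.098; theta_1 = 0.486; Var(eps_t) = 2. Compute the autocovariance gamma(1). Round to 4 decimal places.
\gamma(1) = 0.7462

Multiply the model equation by X_{t-k} and take expectations. With theta_0 = psi_0 = 1 and psi_j the MA(infinity) weights, this gives
  gamma(k) - sum_i phi_i gamma(k-i) = c_k,
  c_k = sigma^2 * sum_{j=k..q} theta_j psi_{j-k}   (c_k = 0 for k > q),
using gamma(-m) = gamma(m).
psi-weights needed (psi_j = theta_j + sum_i phi_i psi_{j-i}):
  psi_1 = theta_1 + phi_1 = 0.486 + (-0.098) = 0.388
Right-hand sides:
  c_0 = sigma^2 (1 + theta_1 psi_1) = 2 * (1 + (0.486)(0.388)) = 2 * 1.188568 = 2.377136
  c_1 = sigma^2 theta_1 = 2 * (0.486) = 0.972
  c_2 = 0
Equations for k = 0 and k = 1 (AR order 1):
  gamma(0) = phi_1 gamma(1) + c_0
  gamma(1) = phi_1 gamma(0) + c_1
Substituting the second into the first: gamma(0) (1 - phi_1^2) = c_0 + phi_1 c_1, so
  gamma(0) = (c_0 + phi_1 c_1) / (1 - phi_1^2) = (2.377136 + (-0.098)(0.972)) / (1 - (-0.098)^2) = 2.28188 / 0.990396 = 2.304008.
  gamma(1) = phi_1 gamma(0) + c_1 = (-0.098)(2.304008) + (0.972) = 0.746207.
Therefore gamma(1) = 0.7462 (to 4 decimal places).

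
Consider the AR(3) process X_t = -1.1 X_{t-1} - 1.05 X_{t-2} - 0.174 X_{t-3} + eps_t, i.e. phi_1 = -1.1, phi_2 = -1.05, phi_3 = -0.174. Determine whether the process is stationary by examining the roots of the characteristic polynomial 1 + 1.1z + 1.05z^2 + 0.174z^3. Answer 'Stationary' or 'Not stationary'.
\text{Stationary}

The AR(p) characteristic polynomial is P(z) = 1 + 1.1z + 1.05z^2 + 0.174z^3.
Stationarity requires all roots to lie outside the unit circle, i.e. |z| > 1 for every root.
Degree 3: look for a simple real root z0 first, then factor out (1 - z/z0) and solve the remaining quadratic.
Testing z0 = -5: P(-5) = 1 + (1.1)(-5) + (1.05)(-5)^2 + (0.174)(-5)^3
  = 1 + (-5.5) + (26.25) + (-21.75) = 0.  So z_0 = -5 is a root, |z_0| = 5.
Divide out the factor (1 + 0.2 z) = (1 - z/z0) (since 1/z0 = -0.2):
  P(z) = (1 + 0.2 z)(1 + (0.9) z + (0.87) z^2)
  [check: z-coef 0.9 - (-0.2) = 1.1; z^2-coef 0.87 - (-0.2)(0.9) = 1.05; z^3-coef -(-0.2)(0.87) = 0.174.]
Remaining roots from the quadratic factor 1 + (0.9) z + (0.87) z^2:
  Set 1 + (0.9) z + (0.87) z^2 = 0, i.e. a z^2 + b z + c = 0 with a = 0.87, b = 0.9, c = 1.
  Discriminant D = b^2 - 4ac = (0.9)^2 - 4*(0.87)*1 = 0.81 - (3.48) = -2.67.
  D < 0, so the roots are the complex-conjugate pair z = (-b +/- i sqrt(-D)) / (2a) = -0.5172 +/- 0.9391i.
  For a conjugate pair |z|^2 = z * conj(z) = (product of roots) = c/a = 1/(0.87) = 1.149425, so |z| = sqrt(1.149425) = 1.0721 for both roots.
Moduli of all roots: 5.0000, 1.0721, 1.0721.
All moduli strictly greater than 1? Yes.
Verdict: Stationary.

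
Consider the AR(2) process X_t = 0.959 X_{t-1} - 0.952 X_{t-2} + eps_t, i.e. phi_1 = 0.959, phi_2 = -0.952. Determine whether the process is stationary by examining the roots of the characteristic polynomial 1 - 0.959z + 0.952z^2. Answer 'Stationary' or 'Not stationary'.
\text{Stationary}

The AR(p) characteristic polynomial is P(z) = 1 - 0.959z + 0.952z^2.
Stationarity requires all roots to lie outside the unit circle, i.e. |z| > 1 for every root.
Set 1 + (-0.959) z + (0.952) z^2 = 0, i.e. a z^2 + b z + c = 0 with a = 0.952, b = -0.959, c = 1.
Discriminant D = b^2 - 4ac = (-0.959)^2 - 4*(0.952)*1 = 0.919681 - (3.808) = -2.888319.
D < 0, so the roots are the complex-conjugate pair z = (-b +/- i sqrt(-D)) / (2a) = 0.5037 +/- 0.8926i.
For a conjugate pair |z|^2 = z * conj(z) = (product of roots) = c/a = 1/(0.952) = 1.05042, so |z| = sqrt(1.05042) = 1.0249 for both roots.
Moduli of all roots: 1.0249, 1.0249.
All moduli strictly greater than 1? Yes.
Verdict: Stationary.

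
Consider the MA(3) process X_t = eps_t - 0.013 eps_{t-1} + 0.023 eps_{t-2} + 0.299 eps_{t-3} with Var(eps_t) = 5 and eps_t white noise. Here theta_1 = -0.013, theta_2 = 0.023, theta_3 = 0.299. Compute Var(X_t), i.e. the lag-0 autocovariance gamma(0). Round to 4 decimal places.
\gamma(0) = 5.4505

For an MA(q) process X_t = eps_t + sum_i theta_i eps_{t-i} with
Var(eps_t) = sigma^2, the variance is
  gamma(0) = sigma^2 * (1 + sum_i theta_i^2).
  sum_i theta_i^2 = (-0.013)^2 + (0.023)^2 + (0.299)^2 = 0.000169 + 0.000529 + 0.089401 = 0.090099.
  gamma(0) = 5 * (1 + 0.090099) = 5 * 1.090099 = 5.450495, which rounds to 5.4505.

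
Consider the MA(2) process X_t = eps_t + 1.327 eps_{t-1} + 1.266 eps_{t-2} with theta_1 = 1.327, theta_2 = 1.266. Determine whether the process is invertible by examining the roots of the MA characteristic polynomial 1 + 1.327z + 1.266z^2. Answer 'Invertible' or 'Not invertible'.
\text{Not invertible}

The MA(q) characteristic polynomial is P(z) = 1 + 1.327z + 1.266z^2.
Invertibility requires all roots to lie outside the unit circle, i.e. |z| > 1 for every root.
Set 1 + (1.327) z + (1.266) z^2 = 0, i.e. a z^2 + b z + c = 0 with a = 1.266, b = 1.327, c = 1.
Discriminant D = b^2 - 4ac = (1.327)^2 - 4*(1.266)*1 = 1.760929 - (5.064) = -3.303071.
D < 0, so the roots are the complex-conjugate pair z = (-b +/- i sqrt(-D)) / (2a) = -0.5241 +/- 0.7178i.
For a conjugate pair |z|^2 = z * conj(z) = (product of roots) = c/a = 1/(1.266) = 0.789889, so |z| = sqrt(0.789889) = 0.8888 for both roots.
Moduli of all roots: 0.8888, 0.8888.
All moduli strictly greater than 1? No.
Verdict: Not invertible.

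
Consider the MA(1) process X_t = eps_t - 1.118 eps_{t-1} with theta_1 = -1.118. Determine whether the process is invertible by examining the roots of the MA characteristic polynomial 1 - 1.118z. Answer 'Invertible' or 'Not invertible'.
\text{Not invertible}

The MA(q) characteristic polynomial is P(z) = 1 - 1.118z.
Invertibility requires all roots to lie outside the unit circle, i.e. |z| > 1 for every root.
This is linear in z: 1 + (-1.118) z = 0  =>  z = -1/(-1.118) = 0.894454,  |z| = 0.894454.
Moduli of all roots: 0.8945.
All moduli strictly greater than 1? No.
Verdict: Not invertible.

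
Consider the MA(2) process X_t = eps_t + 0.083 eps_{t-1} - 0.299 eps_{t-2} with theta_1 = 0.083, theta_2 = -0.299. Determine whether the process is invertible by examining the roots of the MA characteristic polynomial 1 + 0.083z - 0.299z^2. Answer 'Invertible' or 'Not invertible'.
\text{Invertible}

The MA(q) characteristic polynomial is P(z) = 1 + 0.083z - 0.299z^2.
Invertibility requires all roots to lie outside the unit circle, i.e. |z| > 1 for every root.
Set 1 + (0.083) z + (-0.299) z^2 = 0, i.e. a z^2 + b z + c = 0 with a = -0.299, b = 0.083, c = 1.
Discriminant D = b^2 - 4ac = (0.083)^2 - 4*(-0.299)*1 = 0.006889 - (-1.196) = 1.202889.
D >= 0, so the roots are real: z = (-b +/- sqrt(D)) / (2a) = (-0.083 +/- 1.096763) / (-0.598).
  z_1 = (-0.083 + 1.096763) / (-0.598) = -1.6953,   |z_1| = 1.6953.
  z_2 = (-0.083 - 1.096763) / (-0.598) = 1.9728,   |z_2| = 1.9728.
Moduli of all roots: 1.6953, 1.9728.
All moduli strictly greater than 1? Yes.
Verdict: Invertible.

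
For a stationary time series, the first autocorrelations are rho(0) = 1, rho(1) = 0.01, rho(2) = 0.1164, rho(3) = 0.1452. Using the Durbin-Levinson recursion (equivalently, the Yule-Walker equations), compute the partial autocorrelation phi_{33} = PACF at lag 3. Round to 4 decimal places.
\phi_{33} = 0.1450

The PACF at lag k is phi_{kk}, the last component of the solution
to the Yule-Walker system G_k phi = r_k where
  (G_k)_{ij} = rho(|i - j|), (r_k)_i = rho(i), i,j = 1..k.
Equivalently, Durbin-Levinson gives phi_{kk} iteratively:
  phi_{11} = rho(1)
  phi_{kk} = [rho(k) - sum_{j=1..k-1} phi_{k-1,j} rho(k-j)]
            / [1 - sum_{j=1..k-1} phi_{k-1,j} rho(j)],
  phi_{k,j} = phi_{k-1,j} - phi_{kk} phi_{k-1,k-j},  j = 1..k-1.
Step k = 1:
  phi_11 = rho(1) = 0.01.
Step k = 2:
  phi_22 = [rho(2) - phi_11 rho(1)] / [1 - phi_11 rho(1)] = [0.1164 - (0.01)(0.01)] / [1 - (0.01)(0.01)]
         = 0.1163 / 0.9999 = 0.116312.
  Update: phi_21 = phi_11 - phi_22 phi_11 = 0.01 - (0.116312)(0.01) = 0.008837.
Step k = 3:
  phi_33 = [rho(3) - phi_21 rho(2) - phi_22 rho(1)] / [1 - phi_21 rho(1) - phi_22 rho(2)]
    numerator   = 0.1452 - (0.008837)(0.1164) - (0.116312)(0.01) = 0.14300827
    denominator = 1 - (0.008837)(0.01) - (0.116312)(0.1164) = 0.98637296
  phi_33 = 0.14300827 / 0.98637296 = 0.145.
Therefore phi_{33} = 0.1450.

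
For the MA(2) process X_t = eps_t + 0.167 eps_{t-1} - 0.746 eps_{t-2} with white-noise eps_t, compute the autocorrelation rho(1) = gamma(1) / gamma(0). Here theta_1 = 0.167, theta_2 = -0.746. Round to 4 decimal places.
\rho(1) = 0.0268

For an MA(q) process with theta_0 = 1, the autocovariance is
  gamma(k) = sigma^2 * sum_{i=0..q-k} theta_i * theta_{i+k},
and rho(k) = gamma(k) / gamma(0). Sigma^2 cancels.
  numerator   = (1)*(0.167) + (0.167)*(-0.746) = 0.042418.
  denominator = (1)^2 + (0.167)^2 + (-0.746)^2 = 1.584405.
  rho(1) = 0.042418 / 1.584405 = 0.0268.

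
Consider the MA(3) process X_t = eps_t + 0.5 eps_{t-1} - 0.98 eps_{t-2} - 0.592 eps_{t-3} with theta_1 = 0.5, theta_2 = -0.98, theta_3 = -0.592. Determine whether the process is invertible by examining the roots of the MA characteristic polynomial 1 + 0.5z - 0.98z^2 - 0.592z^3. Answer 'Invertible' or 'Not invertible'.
\text{Not invertible}

The MA(q) characteristic polynomial is P(z) = 1 + 0.5z - 0.98z^2 - 0.592z^3.
Invertibility requires all roots to lie outside the unit circle, i.e. |z| > 1 for every root.
Degree 3: look for a simple real root z0 first, then factor out (1 - z/z0) and solve the remaining quadratic.
Testing z0 = -1.25: P(-1.25) = 1 + (0.5)(-1.25) + (-0.98)(-1.25)^2 + (-0.592)(-1.25)^3
  = 1 + (-0.625) + (-1.53125) + (1.15625) = 0.  So z_0 = -1.25 is a root, |z_0| = 1.25.
Divide out the factor (1 + 0.8 z) = (1 - z/z0) (since 1/z0 = -0.8):
  P(z) = (1 + 0.8 z)(1 + (-0.3) z + (-0.74) z^2)
  [check: z-coef -0.3 - (-0.8) = 0.5; z^2-coef -0.74 - (-0.8)(-0.3) = -0.98; z^3-coef -(-0.8)(-0.74) = -0.592.]
Remaining roots from the quadratic factor 1 + (-0.3) z + (-0.74) z^2:
  Set 1 + (-0.3) z + (-0.74) z^2 = 0, i.e. a z^2 + b z + c = 0 with a = -0.74, b = -0.3, c = 1.
  Discriminant D = b^2 - 4ac = (-0.3)^2 - 4*(-0.74)*1 = 0.09 - (-2.96) = 3.05.
  D >= 0, so the roots are real: z = (-b +/- sqrt(D)) / (2a) = (0.3 +/- 1.746425) / (-1.48).
    z_1 = (0.3 + 1.746425) / (-1.48) = -1.3827,   |z_1| = 1.3827.
    z_2 = (0.3 - 1.746425) / (-1.48) = 0.9773,   |z_2| = 0.9773.
Moduli of all roots: 1.2500, 1.3827, 0.9773.
All moduli strictly greater than 1? No.
Verdict: Not invertible.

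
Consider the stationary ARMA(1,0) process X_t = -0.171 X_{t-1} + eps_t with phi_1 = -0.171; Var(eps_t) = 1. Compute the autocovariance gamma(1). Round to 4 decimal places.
\gamma(1) = -0.1762

Multiply the model equation by X_{t-k} and take expectations. With theta_0 = psi_0 = 1 and psi_j the MA(infinity) weights, this gives
  gamma(k) - sum_i phi_i gamma(k-i) = c_k,
  c_k = sigma^2 * sum_{j=k..q} theta_j psi_{j-k}   (c_k = 0 for k > q),
using gamma(-m) = gamma(m).
Pure AR (q = 0): c_0 = sigma^2 = 1, c_k = 0 for k >= 1.
Equations for k = 0 and k = 1 (AR order 1):
  gamma(0) = phi_1 gamma(1) + c_0
  gamma(1) = phi_1 gamma(0) + c_1
Substituting the second into the first: gamma(0) (1 - phi_1^2) = c_0 + phi_1 c_1, so
  gamma(0) = c_0 / (1 - phi_1^2) = 1 / (1 - (-0.171)^2) = 1 / 0.970759 = 1.030122.
  gamma(1) = phi_1 gamma(0) = (-0.171)(1.030122) = -0.176151.
Therefore gamma(1) = -0.1762 (to 4 decimal places).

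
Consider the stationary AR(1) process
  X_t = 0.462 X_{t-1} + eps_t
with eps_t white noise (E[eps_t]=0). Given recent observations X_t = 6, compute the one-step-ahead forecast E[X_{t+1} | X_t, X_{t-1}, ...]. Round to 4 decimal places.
E[X_{t+1} \mid \mathcal F_t] = 2.7720

For an AR(p) model X_t = c + sum_i phi_i X_{t-i} + eps_t, the
one-step-ahead conditional mean is
  E[X_{t+1} | X_t, ...] = c + sum_i phi_i X_{t+1-i}.
Substitute known values:
  E[X_{t+1} | ...] = (0.462) * (6)
                   = 2.7720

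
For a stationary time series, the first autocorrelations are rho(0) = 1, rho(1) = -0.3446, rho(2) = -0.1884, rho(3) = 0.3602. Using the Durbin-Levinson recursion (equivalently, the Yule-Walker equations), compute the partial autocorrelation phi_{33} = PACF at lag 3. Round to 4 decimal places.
\phi_{33} = 0.1970

The PACF at lag k is phi_{kk}, the last component of the solution
to the Yule-Walker system G_k phi = r_k where
  (G_k)_{ij} = rho(|i - j|), (r_k)_i = rho(i), i,j = 1..k.
Equivalently, Durbin-Levinson gives phi_{kk} iteratively:
  phi_{11} = rho(1)
  phi_{kk} = [rho(k) - sum_{j=1..k-1} phi_{k-1,j} rho(k-j)]
            / [1 - sum_{j=1..k-1} phi_{k-1,j} rho(j)],
  phi_{k,j} = phi_{k-1,j} - phi_{kk} phi_{k-1,k-j},  j = 1..k-1.
Step k = 1:
  phi_11 = rho(1) = -0.3446.
Step k = 2:
  phi_22 = [rho(2) - phi_11 rho(1)] / [1 - phi_11 rho(1)] = [-0.1884 - (-0.3446)(-0.3446)] / [1 - (-0.3446)(-0.3446)]
         = -0.30714916 / 0.88125084 = -0.348538.
  Update: phi_21 = phi_11 - phi_22 phi_11 = -0.3446 - (-0.348538)(-0.3446) = -0.464706.
Step k = 3:
  phi_33 = [rho(3) - phi_21 rho(2) - phi_22 rho(1)] / [1 - phi_21 rho(1) - phi_22 rho(2)]
    numerator   = 0.3602 - (-0.464706)(-0.1884) - (-0.348538)(-0.3446) = 0.15254327
    denominator = 1 - (-0.464706)(-0.3446) - (-0.348538)(-0.1884) = 0.77419777
  phi_33 = 0.15254327 / 0.77419777 = 0.197.
Therefore phi_{33} = 0.1970.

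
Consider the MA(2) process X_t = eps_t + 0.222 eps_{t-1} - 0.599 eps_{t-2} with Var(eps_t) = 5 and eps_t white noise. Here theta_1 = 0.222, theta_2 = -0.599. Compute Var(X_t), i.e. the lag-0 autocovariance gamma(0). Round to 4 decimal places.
\gamma(0) = 7.0404

For an MA(q) process X_t = eps_t + sum_i theta_i eps_{t-i} with
Var(eps_t) = sigma^2, the variance is
  gamma(0) = sigma^2 * (1 + sum_i theta_i^2).
  sum_i theta_i^2 = (0.222)^2 + (-0.599)^2 = 0.049284 + 0.358801 = 0.408085.
  gamma(0) = 5 * (1 + 0.408085) = 5 * 1.408085 = 7.040425, which rounds to 7.0404.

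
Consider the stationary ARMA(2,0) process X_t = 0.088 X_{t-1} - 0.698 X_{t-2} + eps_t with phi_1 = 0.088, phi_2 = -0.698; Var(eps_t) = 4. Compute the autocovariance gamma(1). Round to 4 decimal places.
\gamma(1) = 0.4053

Multiply the model equation by X_{t-k} and take expectations. With theta_0 = psi_0 = 1 and psi_j the MA(infinity) weights, this gives
  gamma(k) - sum_i phi_i gamma(k-i) = c_k,
  c_k = sigma^2 * sum_{j=k..q} theta_j psi_{j-k}   (c_k = 0 for k > q),
using gamma(-m) = gamma(m).
Pure AR (q = 0): c_0 = sigma^2 = 4, c_k = 0 for k >= 1.
Equations for k = 0, 1, 2 (AR order 2, c_2 = 0):
  (E0) gamma(0) = phi_1 gamma(1) + phi_2 gamma(2) + c_0
  (E1) gamma(1) = phi_1 gamma(0) + phi_2 gamma(1) + c_1
  (E2) gamma(2) = phi_1 gamma(1) + phi_2 gamma(0)
From (E1): gamma(1) = A gamma(0) + B with
  A = phi_1 / (1 - phi_2) = 0.088 / 1.698 = 0.051826,   B = c_1 / (1 - phi_2) = 0 / 1.698 = 0.
Insert (E2) into (E0): gamma(0) (1 - phi_2^2) = phi_1 (1 + phi_2) gamma(1) + c_0.
  phi_1 (1 + phi_2) = (0.088)(0.302) = 0.026576,   1 - phi_2^2 = 0.512796.
Replace gamma(1) by A gamma(0) + B and collect gamma(0):
  gamma(0) [0.512796 - (0.026576)(0.051826)] = c_0 = 4
  gamma(0) * 0.511419 = 4
  gamma(0) = 4 / 0.511419 = 7.82138.
  gamma(1) = A gamma(0) = (0.051826)(7.82138) = 0.405348.
Therefore gamma(1) = 0.4053 (to 4 decimal places).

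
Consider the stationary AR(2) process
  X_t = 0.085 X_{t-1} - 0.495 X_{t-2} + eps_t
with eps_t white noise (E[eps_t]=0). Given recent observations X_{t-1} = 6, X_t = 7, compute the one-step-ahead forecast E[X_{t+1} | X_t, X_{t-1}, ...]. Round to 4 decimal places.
E[X_{t+1} \mid \mathcal F_t] = -2.3750

For an AR(p) model X_t = c + sum_i phi_i X_{t-i} + eps_t, the
one-step-ahead conditional mean is
  E[X_{t+1} | X_t, ...] = c + sum_i phi_i X_{t+1-i}.
Substitute known values:
  E[X_{t+1} | ...] = (0.085) * (7) + (-0.495) * (6)
                   = -2.3750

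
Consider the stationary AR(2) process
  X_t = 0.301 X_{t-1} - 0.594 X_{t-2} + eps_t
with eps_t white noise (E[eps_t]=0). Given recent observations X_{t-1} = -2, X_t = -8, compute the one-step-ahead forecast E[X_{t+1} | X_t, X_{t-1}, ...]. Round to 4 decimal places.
E[X_{t+1} \mid \mathcal F_t] = -1.2200

For an AR(p) model X_t = c + sum_i phi_i X_{t-i} + eps_t, the
one-step-ahead conditional mean is
  E[X_{t+1} | X_t, ...] = c + sum_i phi_i X_{t+1-i}.
Substitute known values:
  E[X_{t+1} | ...] = (0.301) * (-8) + (-0.594) * (-2)
                   = -1.2200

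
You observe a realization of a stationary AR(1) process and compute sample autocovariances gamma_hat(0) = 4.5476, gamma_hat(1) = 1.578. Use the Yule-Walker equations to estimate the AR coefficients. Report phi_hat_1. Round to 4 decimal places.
\hat\phi_{1} = 0.3470

The Yule-Walker equations for an AR(p) process read, in matrix form,
  Gamma_p phi = r_p,   with   (Gamma_p)_{ij} = gamma(|i - j|),
                       (r_p)_i = gamma(i),   i,j = 1..p.
Substitute the sample gammas (Toeplitz matrix and right-hand side of size 1):
  Gamma_p = [[4.5476]]
  r_p     = [1.578]
With p = 1 this is the single equation gamma(0) phi_1 = gamma(1):
  phi_hat_1 = gamma(1) / gamma(0) = 1.578 / 4.5476 = 0.3470.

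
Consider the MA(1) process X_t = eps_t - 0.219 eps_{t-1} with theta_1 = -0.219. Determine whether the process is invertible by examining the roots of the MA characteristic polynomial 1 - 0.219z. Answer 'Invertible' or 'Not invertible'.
\text{Invertible}

The MA(q) characteristic polynomial is P(z) = 1 - 0.219z.
Invertibility requires all roots to lie outside the unit circle, i.e. |z| > 1 for every root.
This is linear in z: 1 + (-0.219) z = 0  =>  z = -1/(-0.219) = 4.56621,  |z| = 4.56621.
Moduli of all roots: 4.5662.
All moduli strictly greater than 1? Yes.
Verdict: Invertible.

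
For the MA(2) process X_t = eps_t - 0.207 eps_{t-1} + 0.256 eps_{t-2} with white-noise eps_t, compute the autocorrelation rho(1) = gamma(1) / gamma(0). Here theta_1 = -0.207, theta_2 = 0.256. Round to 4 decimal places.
\rho(1) = -0.2346

For an MA(q) process with theta_0 = 1, the autocovariance is
  gamma(k) = sigma^2 * sum_{i=0..q-k} theta_i * theta_{i+k},
and rho(k) = gamma(k) / gamma(0). Sigma^2 cancels.
  numerator   = (1)*(-0.207) + (-0.207)*(0.256) = -0.259992.
  denominator = (1)^2 + (-0.207)^2 + (0.256)^2 = 1.108385.
  rho(1) = -0.259992 / 1.108385 = -0.2346.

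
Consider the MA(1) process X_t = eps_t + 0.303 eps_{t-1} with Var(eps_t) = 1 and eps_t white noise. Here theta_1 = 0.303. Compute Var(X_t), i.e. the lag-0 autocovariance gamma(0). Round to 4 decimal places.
\gamma(0) = 1.0918

For an MA(q) process X_t = eps_t + sum_i theta_i eps_{t-i} with
Var(eps_t) = sigma^2, the variance is
  gamma(0) = sigma^2 * (1 + sum_i theta_i^2).
  sum_i theta_i^2 = (0.303)^2 = 0.091809.
  gamma(0) = 1 * (1 + 0.091809) = 1 * 1.091809 = 1.091809, which rounds to 1.0918.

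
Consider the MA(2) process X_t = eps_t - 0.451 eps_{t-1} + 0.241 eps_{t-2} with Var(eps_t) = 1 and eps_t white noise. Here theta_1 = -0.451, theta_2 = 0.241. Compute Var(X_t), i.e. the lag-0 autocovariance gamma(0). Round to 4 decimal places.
\gamma(0) = 1.2615

For an MA(q) process X_t = eps_t + sum_i theta_i eps_{t-i} with
Var(eps_t) = sigma^2, the variance is
  gamma(0) = sigma^2 * (1 + sum_i theta_i^2).
  sum_i theta_i^2 = (-0.451)^2 + (0.241)^2 = 0.203401 + 0.058081 = 0.261482.
  gamma(0) = 1 * (1 + 0.261482) = 1 * 1.261482 = 1.261482, which rounds to 1.2615.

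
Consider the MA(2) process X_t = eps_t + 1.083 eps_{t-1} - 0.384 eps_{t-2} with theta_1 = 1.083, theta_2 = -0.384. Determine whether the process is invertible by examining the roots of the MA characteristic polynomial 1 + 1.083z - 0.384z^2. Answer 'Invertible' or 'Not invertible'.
\text{Not invertible}

The MA(q) characteristic polynomial is P(z) = 1 + 1.083z - 0.384z^2.
Invertibility requires all roots to lie outside the unit circle, i.e. |z| > 1 for every root.
Set 1 + (1.083) z + (-0.384) z^2 = 0, i.e. a z^2 + b z + c = 0 with a = -0.384, b = 1.083, c = 1.
Discriminant D = b^2 - 4ac = (1.083)^2 - 4*(-0.384)*1 = 1.172889 - (-1.536) = 2.708889.
D >= 0, so the roots are real: z = (-b +/- sqrt(D)) / (2a) = (-1.083 +/- 1.64587) / (-0.768).
  z_1 = (-1.083 + 1.64587) / (-0.768) = -0.7329,   |z_1| = 0.7329.
  z_2 = (-1.083 - 1.64587) / (-0.768) = 3.5532,   |z_2| = 3.5532.
Moduli of all roots: 0.7329, 3.5532.
All moduli strictly greater than 1? No.
Verdict: Not invertible.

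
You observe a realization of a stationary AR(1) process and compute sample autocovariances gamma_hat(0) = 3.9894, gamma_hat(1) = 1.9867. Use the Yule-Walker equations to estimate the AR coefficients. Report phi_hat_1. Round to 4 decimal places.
\hat\phi_{1} = 0.4980

The Yule-Walker equations for an AR(p) process read, in matrix form,
  Gamma_p phi = r_p,   with   (Gamma_p)_{ij} = gamma(|i - j|),
                       (r_p)_i = gamma(i),   i,j = 1..p.
Substitute the sample gammas (Toeplitz matrix and right-hand side of size 1):
  Gamma_p = [[3.9894]]
  r_p     = [1.9867]
With p = 1 this is the single equation gamma(0) phi_1 = gamma(1):
  phi_hat_1 = gamma(1) / gamma(0) = 1.9867 / 3.9894 = 0.4980.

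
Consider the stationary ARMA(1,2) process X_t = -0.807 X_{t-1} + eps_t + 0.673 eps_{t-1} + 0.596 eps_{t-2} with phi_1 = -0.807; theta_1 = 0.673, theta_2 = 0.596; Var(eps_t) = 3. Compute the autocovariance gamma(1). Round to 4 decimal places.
\gamma(1) = -4.1269

Multiply the model equation by X_{t-k} and take expectations. With theta_0 = psi_0 = 1 and psi_j the MA(infinity) weights, this gives
  gamma(k) - sum_i phi_i gamma(k-i) = c_k,
  c_k = sigma^2 * sum_{j=k..q} theta_j psi_{j-k}   (c_k = 0 for k > q),
using gamma(-m) = gamma(m).
psi-weights needed (psi_j = theta_j + sum_i phi_i psi_{j-i}):
  psi_1 = theta_1 + phi_1 = 0.673 + (-0.807) = -0.134
  psi_2 = theta_2 + phi_1 psi_1 = 0.596 + (-0.807)(-0.134) = 0.704138
Right-hand sides:
  c_0 = sigma^2 (1 + theta_1 psi_1 + theta_2 psi_2) = 3 * (1 + (0.673)(-0.134) + (0.596)(0.704138)) = 3 * 1.329484 = 3.988453
  c_1 = sigma^2 (theta_1 + theta_2 psi_1) = 3 * (0.673 + (0.596)(-0.134)) = 1.779408
  c_2 = sigma^2 theta_2 = 3 * (0.596) = 1.788
Equations for k = 0 and k = 1 (AR order 1):
  gamma(0) = phi_1 gamma(1) + c_0
  gamma(1) = phi_1 gamma(0) + c_1
Substituting the second into the first: gamma(0) (1 - phi_1^2) = c_0 + phi_1 c_1, so
  gamma(0) = (c_0 + phi_1 c_1) / (1 - phi_1^2) = (3.988453 + (-0.807)(1.779408)) / (1 - (-0.807)^2) = 2.55247 / 0.348751 = 7.318891.
  gamma(1) = phi_1 gamma(0) + c_1 = (-0.807)(7.318891) + (1.779408) = -4.126937.
Therefore gamma(1) = -4.1269 (to 4 decimal places).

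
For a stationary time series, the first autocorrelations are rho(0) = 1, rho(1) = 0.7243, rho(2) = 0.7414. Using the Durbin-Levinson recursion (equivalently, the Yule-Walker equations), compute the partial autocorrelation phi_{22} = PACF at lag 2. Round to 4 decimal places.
\phi_{22} = 0.4560

The PACF at lag k is phi_{kk}, the last component of the solution
to the Yule-Walker system G_k phi = r_k where
  (G_k)_{ij} = rho(|i - j|), (r_k)_i = rho(i), i,j = 1..k.
Equivalently, Durbin-Levinson gives phi_{kk} iteratively:
  phi_{11} = rho(1)
  phi_{kk} = [rho(k) - sum_{j=1..k-1} phi_{k-1,j} rho(k-j)]
            / [1 - sum_{j=1..k-1} phi_{k-1,j} rho(j)],
  phi_{k,j} = phi_{k-1,j} - phi_{kk} phi_{k-1,k-j},  j = 1..k-1.
Step k = 1:
  phi_11 = rho(1) = 0.7243.
Step k = 2:
  phi_22 = [rho(2) - phi_11 rho(1)] / [1 - phi_11 rho(1)] = [0.7414 - (0.7243)(0.7243)] / [1 - (0.7243)(0.7243)]
         = 0.21678951 / 0.47538951 = 0.456.
Therefore phi_{22} = 0.4560.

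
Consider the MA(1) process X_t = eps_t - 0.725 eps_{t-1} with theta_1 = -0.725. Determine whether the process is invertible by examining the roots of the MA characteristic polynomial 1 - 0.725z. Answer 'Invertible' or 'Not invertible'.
\text{Invertible}

The MA(q) characteristic polynomial is P(z) = 1 - 0.725z.
Invertibility requires all roots to lie outside the unit circle, i.e. |z| > 1 for every root.
This is linear in z: 1 + (-0.725) z = 0  =>  z = -1/(-0.725) = 1.37931,  |z| = 1.37931.
Moduli of all roots: 1.3793.
All moduli strictly greater than 1? Yes.
Verdict: Invertible.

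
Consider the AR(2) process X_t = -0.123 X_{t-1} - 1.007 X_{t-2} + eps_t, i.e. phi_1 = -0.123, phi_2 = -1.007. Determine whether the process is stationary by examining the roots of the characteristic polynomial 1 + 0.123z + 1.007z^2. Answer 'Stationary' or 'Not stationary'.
\text{Not stationary}

The AR(p) characteristic polynomial is P(z) = 1 + 0.123z + 1.007z^2.
Stationarity requires all roots to lie outside the unit circle, i.e. |z| > 1 for every root.
Set 1 + (0.123) z + (1.007) z^2 = 0, i.e. a z^2 + b z + c = 0 with a = 1.007, b = 0.123, c = 1.
Discriminant D = b^2 - 4ac = (0.123)^2 - 4*(1.007)*1 = 0.015129 - (4.028) = -4.012871.
D < 0, so the roots are the complex-conjugate pair z = (-b +/- i sqrt(-D)) / (2a) = -0.0611 +/- 0.9946i.
For a conjugate pair |z|^2 = z * conj(z) = (product of roots) = c/a = 1/(1.007) = 0.993049, so |z| = sqrt(0.993049) = 0.9965 for both roots.
Moduli of all roots: 0.9965, 0.9965.
All moduli strictly greater than 1? No.
Verdict: Not stationary.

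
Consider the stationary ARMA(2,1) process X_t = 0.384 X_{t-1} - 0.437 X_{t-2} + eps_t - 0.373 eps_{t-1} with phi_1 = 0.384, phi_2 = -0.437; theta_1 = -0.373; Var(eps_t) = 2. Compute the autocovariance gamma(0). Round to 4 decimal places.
\gamma(0) = 2.5019

Multiply the model equation by X_{t-k} and take expectations. With theta_0 = psi_0 = 1 and psi_j the MA(infinity) weights, this gives
  gamma(k) - sum_i phi_i gamma(k-i) = c_k,
  c_k = sigma^2 * sum_{j=k..q} theta_j psi_{j-k}   (c_k = 0 for k > q),
using gamma(-m) = gamma(m).
psi-weights needed (psi_j = theta_j + sum_i phi_i psi_{j-i}):
  psi_1 = theta_1 + phi_1 = -0.373 + (0.384) = 0.011
Right-hand sides:
  c_0 = sigma^2 (1 + theta_1 psi_1) = 2 * (1 + (-0.373)(0.011)) = 2 * 0.995897 = 1.991794
  c_1 = sigma^2 theta_1 = 2 * (-0.373) = -0.746
  c_2 = 0
Equations for k = 0, 1, 2 (AR order 2, c_2 = 0):
  (E0) gamma(0) = phi_1 gamma(1) + phi_2 gamma(2) + c_0
  (E1) gamma(1) = phi_1 gamma(0) + phi_2 gamma(1) + c_1
  (E2) gamma(2) = phi_1 gamma(1) + phi_2 gamma(0)
From (E1): gamma(1) = A gamma(0) + B with
  A = phi_1 / (1 - phi_2) = 0.384 / 1.437 = 0.267223,   B = c_1 / (1 - phi_2) = -0.746 / 1.437 = -0.519137.
Insert (E2) into (E0): gamma(0) (1 - phi_2^2) = phi_1 (1 + phi_2) gamma(1) + c_0.
  phi_1 (1 + phi_2) = (0.384)(0.563) = 0.216192,   1 - phi_2^2 = 0.809031.
Replace gamma(1) by A gamma(0) + B and collect gamma(0):
  gamma(0) [0.809031 - (0.216192)(0.267223)] = (0.216192)(-0.519137) + 1.991794
  gamma(0) * 0.751259 = 1.879561
  gamma(0) = 1.879561 / 0.751259 = 2.50188.
Therefore gamma(0) = 2.5019 (to 4 decimal places).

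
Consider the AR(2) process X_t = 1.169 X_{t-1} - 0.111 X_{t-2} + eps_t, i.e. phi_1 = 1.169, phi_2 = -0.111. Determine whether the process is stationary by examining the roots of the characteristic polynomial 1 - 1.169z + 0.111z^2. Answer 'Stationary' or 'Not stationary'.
\text{Not stationary}

The AR(p) characteristic polynomial is P(z) = 1 - 1.169z + 0.111z^2.
Stationarity requires all roots to lie outside the unit circle, i.e. |z| > 1 for every root.
Set 1 + (-1.169) z + (0.111) z^2 = 0, i.e. a z^2 + b z + c = 0 with a = 0.111, b = -1.169, c = 1.
Discriminant D = b^2 - 4ac = (-1.169)^2 - 4*(0.111)*1 = 1.366561 - (0.444) = 0.922561.
D >= 0, so the roots are real: z = (-b +/- sqrt(D)) / (2a) = (1.169 +/- 0.9605) / (0.222).
  z_1 = (1.169 + 0.9605) / (0.222) = 9.5923,   |z_1| = 9.5923.
  z_2 = (1.169 - 0.9605) / (0.222) = 0.9392,   |z_2| = 0.9392.
Moduli of all roots: 9.5923, 0.9392.
All moduli strictly greater than 1? No.
Verdict: Not stationary.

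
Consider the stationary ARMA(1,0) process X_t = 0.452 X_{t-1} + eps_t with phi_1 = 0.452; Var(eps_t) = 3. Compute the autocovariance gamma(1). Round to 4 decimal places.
\gamma(1) = 1.7042

Multiply the model equation by X_{t-k} and take expectations. With theta_0 = psi_0 = 1 and psi_j the MA(infinity) weights, this gives
  gamma(k) - sum_i phi_i gamma(k-i) = c_k,
  c_k = sigma^2 * sum_{j=k..q} theta_j psi_{j-k}   (c_k = 0 for k > q),
using gamma(-m) = gamma(m).
Pure AR (q = 0): c_0 = sigma^2 = 3, c_k = 0 for k >= 1.
Equations for k = 0 and k = 1 (AR order 1):
  gamma(0) = phi_1 gamma(1) + c_0
  gamma(1) = phi_1 gamma(0) + c_1
Substituting the second into the first: gamma(0) (1 - phi_1^2) = c_0 + phi_1 c_1, so
  gamma(0) = c_0 / (1 - phi_1^2) = 3 / (1 - (0.452)^2) = 3 / 0.795696 = 3.770284.
  gamma(1) = phi_1 gamma(0) = (0.452)(3.770284) = 1.704168.
Therefore gamma(1) = 1.7042 (to 4 decimal places).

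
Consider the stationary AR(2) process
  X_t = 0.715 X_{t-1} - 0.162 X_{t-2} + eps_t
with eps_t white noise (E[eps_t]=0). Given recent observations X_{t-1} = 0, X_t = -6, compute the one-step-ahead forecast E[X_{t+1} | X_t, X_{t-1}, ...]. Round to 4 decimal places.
E[X_{t+1} \mid \mathcal F_t] = -4.2900

For an AR(p) model X_t = c + sum_i phi_i X_{t-i} + eps_t, the
one-step-ahead conditional mean is
  E[X_{t+1} | X_t, ...] = c + sum_i phi_i X_{t+1-i}.
Substitute known values:
  E[X_{t+1} | ...] = (0.715) * (-6) + (-0.162) * (0)
                   = -4.2900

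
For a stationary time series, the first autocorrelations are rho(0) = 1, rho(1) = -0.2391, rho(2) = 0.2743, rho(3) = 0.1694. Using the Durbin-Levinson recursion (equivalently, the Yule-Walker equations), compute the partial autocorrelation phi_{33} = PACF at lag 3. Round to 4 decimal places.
\phi_{33} = 0.3079

The PACF at lag k is phi_{kk}, the last component of the solution
to the Yule-Walker system G_k phi = r_k where
  (G_k)_{ij} = rho(|i - j|), (r_k)_i = rho(i), i,j = 1..k.
Equivalently, Durbin-Levinson gives phi_{kk} iteratively:
  phi_{11} = rho(1)
  phi_{kk} = [rho(k) - sum_{j=1..k-1} phi_{k-1,j} rho(k-j)]
            / [1 - sum_{j=1..k-1} phi_{k-1,j} rho(j)],
  phi_{k,j} = phi_{k-1,j} - phi_{kk} phi_{k-1,k-j},  j = 1..k-1.
Step k = 1:
  phi_11 = rho(1) = -0.2391.
Step k = 2:
  phi_22 = [rho(2) - phi_11 rho(1)] / [1 - phi_11 rho(1)] = [0.2743 - (-0.2391)(-0.2391)] / [1 - (-0.2391)(-0.2391)]
         = 0.21713119 / 0.94283119 = 0.230297.
  Update: phi_21 = phi_11 - phi_22 phi_11 = -0.2391 - (0.230297)(-0.2391) = -0.184036.
Step k = 3:
  phi_33 = [rho(3) - phi_21 rho(2) - phi_22 rho(1)] / [1 - phi_21 rho(1) - phi_22 rho(2)]
    numerator   = 0.1694 - (-0.184036)(0.2743) - (0.230297)(-0.2391) = 0.27494508
    denominator = 1 - (-0.184036)(-0.2391) - (0.230297)(0.2743) = 0.89282653
  phi_33 = 0.27494508 / 0.89282653 = 0.3079.
Therefore phi_{33} = 0.3079.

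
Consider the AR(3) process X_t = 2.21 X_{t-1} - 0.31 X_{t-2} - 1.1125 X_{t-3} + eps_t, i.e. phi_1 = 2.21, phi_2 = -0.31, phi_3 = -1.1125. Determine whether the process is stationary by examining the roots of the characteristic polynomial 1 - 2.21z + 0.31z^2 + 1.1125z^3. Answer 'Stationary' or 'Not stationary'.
\text{Not stationary}

The AR(p) characteristic polynomial is P(z) = 1 - 2.21z + 0.31z^2 + 1.1125z^3.
Stationarity requires all roots to lie outside the unit circle, i.e. |z| > 1 for every root.
Degree 3: look for a simple real root z0 first, then factor out (1 - z/z0) and solve the remaining quadratic.
Testing z0 = 0.8: P(0.8) = 1 + (-2.21)(0.8) + (0.31)(0.8)^2 + (1.1125)(0.8)^3
  = 1 + (-1.768) + (0.1984) + (0.5696) = 0.  So z_0 = 0.8 is a root, |z_0| = 0.8.
Divide out the factor (1 - 1.25 z) = (1 - z/z0) (since 1/z0 = 1.25):
  P(z) = (1 - 1.25 z)(1 + (-0.96) z + (-0.89) z^2)
  [check: z-coef -0.96 - (1.25) = -2.21; z^2-coef -0.89 - (1.25)(-0.96) = 0.31; z^3-coef -(1.25)(-0.89) = 1.1125.]
Remaining roots from the quadratic factor 1 + (-0.96) z + (-0.89) z^2:
  Set 1 + (-0.96) z + (-0.89) z^2 = 0, i.e. a z^2 + b z + c = 0 with a = -0.89, b = -0.96, c = 1.
  Discriminant D = b^2 - 4ac = (-0.96)^2 - 4*(-0.89)*1 = 0.9216 - (-3.56) = 4.4816.
  D >= 0, so the roots are real: z = (-b +/- sqrt(D)) / (2a) = (0.96 +/- 2.116979) / (-1.78).
    z_1 = (0.96 + 2.116979) / (-1.78) = -1.7286,   |z_1| = 1.7286.
    z_2 = (0.96 - 2.116979) / (-1.78) = 0.65,   |z_2| = 0.65.
Moduli of all roots: 0.8000, 1.7286, 0.6500.
All moduli strictly greater than 1? No.
Verdict: Not stationary.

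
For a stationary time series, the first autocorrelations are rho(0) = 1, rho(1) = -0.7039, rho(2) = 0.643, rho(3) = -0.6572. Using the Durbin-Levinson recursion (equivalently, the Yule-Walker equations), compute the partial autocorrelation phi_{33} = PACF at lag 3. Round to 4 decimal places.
\phi_{33} = -0.2842

The PACF at lag k is phi_{kk}, the last component of the solution
to the Yule-Walker system G_k phi = r_k where
  (G_k)_{ij} = rho(|i - j|), (r_k)_i = rho(i), i,j = 1..k.
Equivalently, Durbin-Levinson gives phi_{kk} iteratively:
  phi_{11} = rho(1)
  phi_{kk} = [rho(k) - sum_{j=1..k-1} phi_{k-1,j} rho(k-j)]
            / [1 - sum_{j=1..k-1} phi_{k-1,j} rho(j)],
  phi_{k,j} = phi_{k-1,j} - phi_{kk} phi_{k-1,k-j},  j = 1..k-1.
Step k = 1:
  phi_11 = rho(1) = -0.7039.
Step k = 2:
  phi_22 = [rho(2) - phi_11 rho(1)] / [1 - phi_11 rho(1)] = [0.643 - (-0.7039)(-0.7039)] / [1 - (-0.7039)(-0.7039)]
         = 0.14752479 / 0.50452479 = 0.292403.
  Update: phi_21 = phi_11 - phi_22 phi_11 = -0.7039 - (0.292403)(-0.7039) = -0.498077.
Step k = 3:
  phi_33 = [rho(3) - phi_21 rho(2) - phi_22 rho(1)] / [1 - phi_21 rho(1) - phi_22 rho(2)]
    numerator   = -0.6572 - (-0.498077)(0.643) - (0.292403)(-0.7039) = -0.13111356
    denominator = 1 - (-0.498077)(-0.7039) - (0.292403)(0.643) = 0.46138803
  phi_33 = -0.13111356 / 0.46138803 = -0.2842.
Therefore phi_{33} = -0.2842.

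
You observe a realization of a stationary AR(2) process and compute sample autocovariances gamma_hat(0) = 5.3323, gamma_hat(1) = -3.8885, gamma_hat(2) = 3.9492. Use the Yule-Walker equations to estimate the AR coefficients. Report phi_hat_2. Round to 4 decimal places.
\hat\phi_{2} = 0.4460

The Yule-Walker equations for an AR(p) process read, in matrix form,
  Gamma_p phi = r_p,   with   (Gamma_p)_{ij} = gamma(|i - j|),
                       (r_p)_i = gamma(i),   i,j = 1..p.
Substitute the sample gammas (Toeplitz matrix and right-hand side of size 2):
  Gamma_p = [[5.3323, -3.8885], [-3.8885, 5.3323]]
  r_p     = [-3.8885, 3.9492]
Written out:
  5.3323 phi_1 - 3.8885 phi_2 = -3.8885
  -3.8885 phi_1 + 5.3323 phi_2 = 3.9492
Solve by Cramer's rule:
  det = gamma(0)^2 - gamma(1)^2 = (5.3323)^2 - (-3.8885)^2 = 28.43342329 - 15.12043225 = 13.31299104
  phi_hat_1 = [gamma(1) gamma(0) - gamma(1) gamma(2)] / det = [(-3.8885)(5.3323) - (-3.8885)(3.9492)] / 13.31299104 = -5.37818435 / 13.31299104 = -0.404
  phi_hat_2 = [gamma(0) gamma(2) - gamma(1)^2] / det = [(5.3323)(3.9492) - (-3.8885)^2] / 13.31299104 = 5.93788691 / 13.31299104 = 0.446
So phi_hat = [-0.4040, 0.4460].
Therefore phi_hat_2 = 0.4460.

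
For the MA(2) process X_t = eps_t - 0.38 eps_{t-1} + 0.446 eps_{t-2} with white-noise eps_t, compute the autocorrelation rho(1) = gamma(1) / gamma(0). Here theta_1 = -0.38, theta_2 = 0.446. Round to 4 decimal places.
\rho(1) = -0.4090

For an MA(q) process with theta_0 = 1, the autocovariance is
  gamma(k) = sigma^2 * sum_{i=0..q-k} theta_i * theta_{i+k},
and rho(k) = gamma(k) / gamma(0). Sigma^2 cancels.
  numerator   = (1)*(-0.38) + (-0.38)*(0.446) = -0.54948.
  denominator = (1)^2 + (-0.38)^2 + (0.446)^2 = 1.343316.
  rho(1) = -0.54948 / 1.343316 = -0.4090.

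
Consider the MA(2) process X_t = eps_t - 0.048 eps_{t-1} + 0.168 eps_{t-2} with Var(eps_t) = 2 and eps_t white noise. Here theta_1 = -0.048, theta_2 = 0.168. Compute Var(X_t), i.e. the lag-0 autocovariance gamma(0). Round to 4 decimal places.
\gamma(0) = 2.0611

For an MA(q) process X_t = eps_t + sum_i theta_i eps_{t-i} with
Var(eps_t) = sigma^2, the variance is
  gamma(0) = sigma^2 * (1 + sum_i theta_i^2).
  sum_i theta_i^2 = (-0.048)^2 + (0.168)^2 = 0.002304 + 0.028224 = 0.030528.
  gamma(0) = 2 * (1 + 0.030528) = 2 * 1.030528 = 2.061056, which rounds to 2.0611.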